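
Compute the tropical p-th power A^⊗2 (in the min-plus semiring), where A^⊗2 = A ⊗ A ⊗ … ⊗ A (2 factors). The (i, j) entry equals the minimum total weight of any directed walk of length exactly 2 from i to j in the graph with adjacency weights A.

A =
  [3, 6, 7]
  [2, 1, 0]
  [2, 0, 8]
A^⊗2 =
  [6, 7, 6]
  [2, 0, 1]
  [2, 1, 0]

Each entry (A^⊗2)_ij equals the minimum over all length-2 walks i = v_0 → v_1 → … → v_2 = j of Σ_t A[v_t][v_{t+1}]. For example, for (i, j) = (0, 2) we minimise over 3 possible intermediate vertex sequences; the minimum is 6, attained along the walk 0 → 1 → 2.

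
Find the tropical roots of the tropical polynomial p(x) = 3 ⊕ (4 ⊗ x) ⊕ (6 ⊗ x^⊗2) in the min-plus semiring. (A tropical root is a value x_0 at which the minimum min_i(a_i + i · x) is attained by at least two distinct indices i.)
Roots: {-2, -1}

Each tropical root is a break point of the lower envelope of the lines y = a_i + i · x (there are 3 lines, with slopes 0, 1, ..., 2). Only the lines that attain the minimum somewhere contribute to roots; other lines are dominated. Here the surviving (envelope) indices are i = 2, i = 1, i = 0.
Intersections between consecutive envelope lines give the roots: for adjacent envelope indices i < j the intersection is x = (a_i − a_j) / (j − i). Reading off the sorted break points: {-2, -1}.
Verification: at each break x_0, at least two indices attain the minimum of min_i(a_i + i · x_0).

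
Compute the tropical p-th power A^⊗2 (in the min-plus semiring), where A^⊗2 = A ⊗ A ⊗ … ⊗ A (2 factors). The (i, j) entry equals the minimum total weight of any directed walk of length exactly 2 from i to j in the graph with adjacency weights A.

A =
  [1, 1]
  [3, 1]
A^⊗2 =
  [2, 2]
  [4, 2]

Each entry (A^⊗2)_ij equals the minimum over all length-2 walks i = v_0 → v_1 → … → v_2 = j of Σ_t A[v_t][v_{t+1}]. For example, for (i, j) = (0, 1) we minimise over 2 possible intermediate vertex sequences; the minimum is 2, attained along the walk 0 → 0 → 1.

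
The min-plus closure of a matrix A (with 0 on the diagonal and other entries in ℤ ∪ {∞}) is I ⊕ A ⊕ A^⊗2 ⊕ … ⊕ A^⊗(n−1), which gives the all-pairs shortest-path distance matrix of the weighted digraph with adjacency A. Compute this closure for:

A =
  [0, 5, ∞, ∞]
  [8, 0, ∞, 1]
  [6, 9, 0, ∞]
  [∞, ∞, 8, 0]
Closure =
  [0, 5, 14, 6]
  [8, 0, 9, 1]
  [6, 9, 0, 10]
  [14, 17, 8, 0]

This is the Floyd-Warshall all-pairs shortest-path computation. For each intermediate vertex k = 0, 1, …, 3, update dist[i][j] ← min(dist[i][j], dist[i][k] + dist[k][j]). The final matrix gives, for each (i, j), the minimum total weight of any directed path from i to j (possibly empty when i = j).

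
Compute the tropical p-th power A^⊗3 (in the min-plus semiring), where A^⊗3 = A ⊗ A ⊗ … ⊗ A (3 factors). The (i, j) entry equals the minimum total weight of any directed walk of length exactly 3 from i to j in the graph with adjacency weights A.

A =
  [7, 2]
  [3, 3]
A^⊗3 =
  [8, 7]
  [8, 8]

Each entry (A^⊗3)_ij equals the minimum over all length-3 walks i = v_0 → v_1 → … → v_3 = j of Σ_t A[v_t][v_{t+1}]. For example, for (i, j) = (0, 1) we minimise over 4 possible intermediate vertex sequences; the minimum is 7, attained along the walk 0 → 1 → 0 → 1.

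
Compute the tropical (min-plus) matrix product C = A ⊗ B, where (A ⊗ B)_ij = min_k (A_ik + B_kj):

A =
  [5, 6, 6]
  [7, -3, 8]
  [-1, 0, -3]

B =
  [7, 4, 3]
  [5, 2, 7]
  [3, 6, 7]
A ⊗ B =
  [9, 8, 8]
  [2, -1, 4]
  [0, 2, 2]

Apply the min-plus product entry-by-entry:
  C[0][0] = min over k of (A[0][0] + B[0][0] = 5 + 7 = 12, A[0][1] + B[1][0] = 6 + 5 = 11, A[0][2] + B[2][0] = 6 + 3 = 9) = 9 (attained at k = 2)
  C[0][1] = min over k of (A[0][0] + B[0][1] = 5 + 4 = 9, A[0][1] + B[1][1] = 6 + 2 = 8, A[0][2] + B[2][1] = 6 + 6 = 12) = 8 (attained at k = 1)
  C[0][2] = min over k of (A[0][0] + B[0][2] = 5 + 3 = 8, A[0][1] + B[1][2] = 6 + 7 = 13, A[0][2] + B[2][2] = 6 + 7 = 13) = 8 (attained at k = 0)
  C[1][0] = min over k of (A[1][0] + B[0][0] = 7 + 7 = 14, A[1][1] + B[1][0] = -3 + 5 = 2, A[1][2] + B[2][0] = 8 + 3 = 11) = 2 (attained at k = 1)
  C[1][1] = min over k of (A[1][0] + B[0][1] = 7 + 4 = 11, A[1][1] + B[1][1] = -3 + 2 = -1, A[1][2] + B[2][1] = 8 + 6 = 14) = -1 (attained at k = 1)
  C[1][2] = min over k of (A[1][0] + B[0][2] = 7 + 3 = 10, A[1][1] + B[1][2] = -3 + 7 = 4, A[1][2] + B[2][2] = 8 + 7 = 15) = 4 (attained at k = 1)
  C[2][0] = min over k of (A[2][0] + B[0][0] = -1 + 7 = 6, A[2][1] + B[1][0] = 0 + 5 = 5, A[2][2] + B[2][0] = -3 + 3 = 0) = 0 (attained at k = 2)
  C[2][1] = min over k of (A[2][0] + B[0][1] = -1 + 4 = 3, A[2][1] + B[1][1] = 0 + 2 = 2, A[2][2] + B[2][1] = -3 + 6 = 3) = 2 (attained at k = 1)
  C[2][2] = min over k of (A[2][0] + B[0][2] = -1 + 3 = 2, A[2][1] + B[1][2] = 0 + 7 = 7, A[2][2] + B[2][2] = -3 + 7 = 4) = 2 (attained at k = 0)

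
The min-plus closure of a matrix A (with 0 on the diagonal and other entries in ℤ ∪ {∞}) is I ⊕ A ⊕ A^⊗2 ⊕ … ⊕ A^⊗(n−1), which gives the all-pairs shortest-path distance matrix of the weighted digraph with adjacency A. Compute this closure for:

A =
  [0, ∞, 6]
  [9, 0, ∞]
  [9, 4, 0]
Closure =
  [0, 10, 6]
  [9, 0, 15]
  [9, 4, 0]

This is the Floyd-Warshall all-pairs shortest-path computation. For each intermediate vertex k = 0, 1, …, 2, update dist[i][j] ← min(dist[i][j], dist[i][k] + dist[k][j]). The final matrix gives, for each (i, j), the minimum total weight of any directed path from i to j (possibly empty when i = j).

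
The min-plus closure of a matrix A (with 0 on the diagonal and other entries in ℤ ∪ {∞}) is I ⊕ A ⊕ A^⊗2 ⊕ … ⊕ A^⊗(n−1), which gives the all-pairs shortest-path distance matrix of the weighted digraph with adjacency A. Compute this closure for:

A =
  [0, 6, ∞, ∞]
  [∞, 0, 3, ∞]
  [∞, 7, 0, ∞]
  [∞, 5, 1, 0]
Closure =
  [0, 6, 9, ∞]
  [∞, 0, 3, ∞]
  [∞, 7, 0, ∞]
  [∞, 5, 1, 0]

This is the Floyd-Warshall all-pairs shortest-path computation. For each intermediate vertex k = 0, 1, …, 3, update dist[i][j] ← min(dist[i][j], dist[i][k] + dist[k][j]). The final matrix gives, for each (i, j), the minimum total weight of any directed path from i to j (possibly empty when i = j).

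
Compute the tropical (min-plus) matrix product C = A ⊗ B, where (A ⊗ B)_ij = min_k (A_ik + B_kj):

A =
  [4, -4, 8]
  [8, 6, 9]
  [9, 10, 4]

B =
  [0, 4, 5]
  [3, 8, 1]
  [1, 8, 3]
A ⊗ B =
  [-1, 4, -3]
  [8, 12, 7]
  [5, 12, 7]

Apply the min-plus product entry-by-entry:
  C[0][0] = min over k of (A[0][0] + B[0][0] = 4 + 0 = 4, A[0][1] + B[1][0] = -4 + 3 = -1, A[0][2] + B[2][0] = 8 + 1 = 9) = -1 (attained at k = 1)
  C[0][1] = min over k of (A[0][0] + B[0][1] = 4 + 4 = 8, A[0][1] + B[1][1] = -4 + 8 = 4, A[0][2] + B[2][1] = 8 + 8 = 16) = 4 (attained at k = 1)
  C[0][2] = min over k of (A[0][0] + B[0][2] = 4 + 5 = 9, A[0][1] + B[1][2] = -4 + 1 = -3, A[0][2] + B[2][2] = 8 + 3 = 11) = -3 (attained at k = 1)
  C[1][0] = min over k of (A[1][0] + B[0][0] = 8 + 0 = 8, A[1][1] + B[1][0] = 6 + 3 = 9, A[1][2] + B[2][0] = 9 + 1 = 10) = 8 (attained at k = 0)
  C[1][1] = min over k of (A[1][0] + B[0][1] = 8 + 4 = 12, A[1][1] + B[1][1] = 6 + 8 = 14, A[1][2] + B[2][1] = 9 + 8 = 17) = 12 (attained at k = 0)
  C[1][2] = min over k of (A[1][0] + B[0][2] = 8 + 5 = 13, A[1][1] + B[1][2] = 6 + 1 = 7, A[1][2] + B[2][2] = 9 + 3 = 12) = 7 (attained at k = 1)
  C[2][0] = min over k of (A[2][0] + B[0][0] = 9 + 0 = 9, A[2][1] + B[1][0] = 10 + 3 = 13, A[2][2] + B[2][0] = 4 + 1 = 5) = 5 (attained at k = 2)
  C[2][1] = min over k of (A[2][0] + B[0][1] = 9 + 4 = 13, A[2][1] + B[1][1] = 10 + 8 = 18, A[2][2] + B[2][1] = 4 + 8 = 12) = 12 (attained at k = 2)
  C[2][2] = min over k of (A[2][0] + B[0][2] = 9 + 5 = 14, A[2][1] + B[1][2] = 10 + 1 = 11, A[2][2] + B[2][2] = 4 + 3 = 7) = 7 (attained at k = 2)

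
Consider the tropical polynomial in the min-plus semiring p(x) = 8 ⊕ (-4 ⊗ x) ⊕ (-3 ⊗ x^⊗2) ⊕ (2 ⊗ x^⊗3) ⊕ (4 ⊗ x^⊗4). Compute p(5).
p(5) = 1

A tropical monomial a ⊗ x^⊗i evaluates to a + i · x. Evaluating each term at x = 5:
  Term 0 contributes 8 + 0 · 5 = 8
  Term 1 contributes -4 + 1 · 5 = 1
  Term 2 contributes -3 + 2 · 5 = 7
  Term 3 contributes 2 + 3 · 5 = 17
  Term 4 contributes 4 + 4 · 5 = 24
p(5) = ⊕ of these = min[8, 1, 7, 17, 24] = 1.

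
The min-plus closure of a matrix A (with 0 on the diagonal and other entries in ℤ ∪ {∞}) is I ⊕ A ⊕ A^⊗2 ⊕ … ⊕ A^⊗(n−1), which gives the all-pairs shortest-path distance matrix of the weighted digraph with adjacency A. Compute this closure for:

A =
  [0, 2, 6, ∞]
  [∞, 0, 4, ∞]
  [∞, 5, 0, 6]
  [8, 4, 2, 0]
Closure =
  [0, 2, 6, 12]
  [18, 0, 4, 10]
  [14, 5, 0, 6]
  [8, 4, 2, 0]

This is the Floyd-Warshall all-pairs shortest-path computation. For each intermediate vertex k = 0, 1, …, 3, update dist[i][j] ← min(dist[i][j], dist[i][k] + dist[k][j]). The final matrix gives, for each (i, j), the minimum total weight of any directed path from i to j (possibly empty when i = j).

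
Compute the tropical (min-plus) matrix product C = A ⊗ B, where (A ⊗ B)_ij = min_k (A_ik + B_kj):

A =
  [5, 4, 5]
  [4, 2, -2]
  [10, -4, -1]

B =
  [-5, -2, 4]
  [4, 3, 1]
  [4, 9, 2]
A ⊗ B =
  [0, 3, 5]
  [-1, 2, 0]
  [0, -1, -3]

Apply the min-plus product entry-by-entry:
  C[0][0] = min over k of (A[0][0] + B[0][0] = 5 + -5 = 0, A[0][1] + B[1][0] = 4 + 4 = 8, A[0][2] + B[2][0] = 5 + 4 = 9) = 0 (attained at k = 0)
  C[0][1] = min over k of (A[0][0] + B[0][1] = 5 + -2 = 3, A[0][1] + B[1][1] = 4 + 3 = 7, A[0][2] + B[2][1] = 5 + 9 = 14) = 3 (attained at k = 0)
  C[0][2] = min over k of (A[0][0] + B[0][2] = 5 + 4 = 9, A[0][1] + B[1][2] = 4 + 1 = 5, A[0][2] + B[2][2] = 5 + 2 = 7) = 5 (attained at k = 1)
  C[1][0] = min over k of (A[1][0] + B[0][0] = 4 + -5 = -1, A[1][1] + B[1][0] = 2 + 4 = 6, A[1][2] + B[2][0] = -2 + 4 = 2) = -1 (attained at k = 0)
  C[1][1] = min over k of (A[1][0] + B[0][1] = 4 + -2 = 2, A[1][1] + B[1][1] = 2 + 3 = 5, A[1][2] + B[2][1] = -2 + 9 = 7) = 2 (attained at k = 0)
  C[1][2] = min over k of (A[1][0] + B[0][2] = 4 + 4 = 8, A[1][1] + B[1][2] = 2 + 1 = 3, A[1][2] + B[2][2] = -2 + 2 = 0) = 0 (attained at k = 2)
  C[2][0] = min over k of (A[2][0] + B[0][0] = 10 + -5 = 5, A[2][1] + B[1][0] = -4 + 4 = 0, A[2][2] + B[2][0] = -1 + 4 = 3) = 0 (attained at k = 1)
  C[2][1] = min over k of (A[2][0] + B[0][1] = 10 + -2 = 8, A[2][1] + B[1][1] = -4 + 3 = -1, A[2][2] + B[2][1] = -1 + 9 = 8) = -1 (attained at k = 1)
  C[2][2] = min over k of (A[2][0] + B[0][2] = 10 + 4 = 14, A[2][1] + B[1][2] = -4 + 1 = -3, A[2][2] + B[2][2] = -1 + 2 = 1) = -3 (attained at k = 1)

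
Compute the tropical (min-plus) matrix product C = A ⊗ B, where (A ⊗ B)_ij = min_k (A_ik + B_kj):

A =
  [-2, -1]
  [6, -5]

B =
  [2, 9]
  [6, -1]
A ⊗ B =
  [0, -2]
  [1, -6]

Apply the min-plus product entry-by-entry:
  C[0][0] = min over k of (A[0][0] + B[0][0] = -2 + 2 = 0, A[0][1] + B[1][0] = -1 + 6 = 5) = 0 (attained at k = 0)
  C[0][1] = min over k of (A[0][0] + B[0][1] = -2 + 9 = 7, A[0][1] + B[1][1] = -1 + -1 = -2) = -2 (attained at k = 1)
  C[1][0] = min over k of (A[1][0] + B[0][0] = 6 + 2 = 8, A[1][1] + B[1][0] = -5 + 6 = 1) = 1 (attained at k = 1)
  C[1][1] = min over k of (A[1][0] + B[0][1] = 6 + 9 = 15, A[1][1] + B[1][1] = -5 + -1 = -6) = -6 (attained at k = 1)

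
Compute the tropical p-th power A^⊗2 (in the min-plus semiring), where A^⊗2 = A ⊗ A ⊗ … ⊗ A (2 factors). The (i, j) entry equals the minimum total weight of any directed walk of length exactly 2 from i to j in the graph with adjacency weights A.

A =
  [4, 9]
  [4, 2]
A^⊗2 =
  [8, 11]
  [6, 4]

Each entry (A^⊗2)_ij equals the minimum over all length-2 walks i = v_0 → v_1 → … → v_2 = j of Σ_t A[v_t][v_{t+1}]. For example, for (i, j) = (0, 1) we minimise over 2 possible intermediate vertex sequences; the minimum is 11, attained along the walk 0 → 1 → 1.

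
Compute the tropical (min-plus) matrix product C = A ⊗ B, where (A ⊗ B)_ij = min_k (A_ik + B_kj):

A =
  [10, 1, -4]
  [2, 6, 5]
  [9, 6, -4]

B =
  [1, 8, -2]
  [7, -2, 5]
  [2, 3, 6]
A ⊗ B =
  [-2, -1, 2]
  [3, 4, 0]
  [-2, -1, 2]

Apply the min-plus product entry-by-entry:
  C[0][0] = min over k of (A[0][0] + B[0][0] = 10 + 1 = 11, A[0][1] + B[1][0] = 1 + 7 = 8, A[0][2] + B[2][0] = -4 + 2 = -2) = -2 (attained at k = 2)
  C[0][1] = min over k of (A[0][0] + B[0][1] = 10 + 8 = 18, A[0][1] + B[1][1] = 1 + -2 = -1, A[0][2] + B[2][1] = -4 + 3 = -1) = -1 (attained at k = 1)
  C[0][2] = min over k of (A[0][0] + B[0][2] = 10 + -2 = 8, A[0][1] + B[1][2] = 1 + 5 = 6, A[0][2] + B[2][2] = -4 + 6 = 2) = 2 (attained at k = 2)
  C[1][0] = min over k of (A[1][0] + B[0][0] = 2 + 1 = 3, A[1][1] + B[1][0] = 6 + 7 = 13, A[1][2] + B[2][0] = 5 + 2 = 7) = 3 (attained at k = 0)
  C[1][1] = min over k of (A[1][0] + B[0][1] = 2 + 8 = 10, A[1][1] + B[1][1] = 6 + -2 = 4, A[1][2] + B[2][1] = 5 + 3 = 8) = 4 (attained at k = 1)
  C[1][2] = min over k of (A[1][0] + B[0][2] = 2 + -2 = 0, A[1][1] + B[1][2] = 6 + 5 = 11, A[1][2] + B[2][2] = 5 + 6 = 11) = 0 (attained at k = 0)
  C[2][0] = min over k of (A[2][0] + B[0][0] = 9 + 1 = 10, A[2][1] + B[1][0] = 6 + 7 = 13, A[2][2] + B[2][0] = -4 + 2 = -2) = -2 (attained at k = 2)
  C[2][1] = min over k of (A[2][0] + B[0][1] = 9 + 8 = 17, A[2][1] + B[1][1] = 6 + -2 = 4, A[2][2] + B[2][1] = -4 + 3 = -1) = -1 (attained at k = 2)
  C[2][2] = min over k of (A[2][0] + B[0][2] = 9 + -2 = 7, A[2][1] + B[1][2] = 6 + 5 = 11, A[2][2] + B[2][2] = -4 + 6 = 2) = 2 (attained at k = 2)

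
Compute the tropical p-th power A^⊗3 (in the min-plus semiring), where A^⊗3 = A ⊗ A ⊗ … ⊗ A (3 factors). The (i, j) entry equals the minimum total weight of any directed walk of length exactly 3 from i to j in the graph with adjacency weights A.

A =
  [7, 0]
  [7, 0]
A^⊗3 =
  [7, 0]
  [7, 0]

Each entry (A^⊗3)_ij equals the minimum over all length-3 walks i = v_0 → v_1 → … → v_3 = j of Σ_t A[v_t][v_{t+1}]. For example, for (i, j) = (0, 1) we minimise over 4 possible intermediate vertex sequences; the minimum is 0, attained along the walk 0 → 1 → 1 → 1.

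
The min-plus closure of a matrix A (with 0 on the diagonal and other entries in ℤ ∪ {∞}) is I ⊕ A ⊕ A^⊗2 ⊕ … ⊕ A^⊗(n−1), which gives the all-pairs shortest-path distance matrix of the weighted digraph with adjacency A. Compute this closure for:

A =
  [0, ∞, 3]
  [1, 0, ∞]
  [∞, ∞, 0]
Closure =
  [0, ∞, 3]
  [1, 0, 4]
  [∞, ∞, 0]

This is the Floyd-Warshall all-pairs shortest-path computation. For each intermediate vertex k = 0, 1, …, 2, update dist[i][j] ← min(dist[i][j], dist[i][k] + dist[k][j]). The final matrix gives, for each (i, j), the minimum total weight of any directed path from i to j (possibly empty when i = j).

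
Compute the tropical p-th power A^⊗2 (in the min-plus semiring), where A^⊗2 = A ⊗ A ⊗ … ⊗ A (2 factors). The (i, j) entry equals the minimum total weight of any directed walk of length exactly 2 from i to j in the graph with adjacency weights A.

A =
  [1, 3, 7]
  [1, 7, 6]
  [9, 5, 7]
A^⊗2 =
  [2, 4, 8]
  [2, 4, 8]
  [6, 12, 11]

Each entry (A^⊗2)_ij equals the minimum over all length-2 walks i = v_0 → v_1 → … → v_2 = j of Σ_t A[v_t][v_{t+1}]. For example, for (i, j) = (0, 2) we minimise over 3 possible intermediate vertex sequences; the minimum is 8, attained along the walk 0 → 0 → 2.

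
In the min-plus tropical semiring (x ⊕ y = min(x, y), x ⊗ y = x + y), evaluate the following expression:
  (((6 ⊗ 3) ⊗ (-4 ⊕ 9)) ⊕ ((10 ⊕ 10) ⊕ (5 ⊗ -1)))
(((6 ⊗ 3) ⊗ (-4 ⊕ 9)) ⊕ ((10 ⊕ 10) ⊕ (5 ⊗ -1))) = 4

Expand innermost to outermost. Recall ⊕ takes the minimum of its arguments and ⊗ takes their sum. Working out the expression (((6 ⊗ 3) ⊗ (-4 ⊕ 9)) ⊕ ((10 ⊕ 10) ⊕ (5 ⊗ -1))) gives 4.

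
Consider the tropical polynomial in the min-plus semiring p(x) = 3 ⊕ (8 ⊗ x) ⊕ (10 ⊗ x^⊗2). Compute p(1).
p(1) = 3

A tropical monomial a ⊗ x^⊗i evaluates to a + i · x. Evaluating each term at x = 1:
  Term 0 contributes 3 + 0 · 1 = 3
  Term 1 contributes 8 + 1 · 1 = 9
  Term 2 contributes 10 + 2 · 1 = 12
p(1) = ⊕ of these = min[3, 9, 12] = 3.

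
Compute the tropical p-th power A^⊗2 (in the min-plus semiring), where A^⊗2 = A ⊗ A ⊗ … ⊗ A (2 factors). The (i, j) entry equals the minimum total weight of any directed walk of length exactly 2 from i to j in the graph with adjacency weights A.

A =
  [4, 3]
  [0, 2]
A^⊗2 =
  [3, 5]
  [2, 3]

Each entry (A^⊗2)_ij equals the minimum over all length-2 walks i = v_0 → v_1 → … → v_2 = j of Σ_t A[v_t][v_{t+1}]. For example, for (i, j) = (0, 1) we minimise over 2 possible intermediate vertex sequences; the minimum is 5, attained along the walk 0 → 1 → 1.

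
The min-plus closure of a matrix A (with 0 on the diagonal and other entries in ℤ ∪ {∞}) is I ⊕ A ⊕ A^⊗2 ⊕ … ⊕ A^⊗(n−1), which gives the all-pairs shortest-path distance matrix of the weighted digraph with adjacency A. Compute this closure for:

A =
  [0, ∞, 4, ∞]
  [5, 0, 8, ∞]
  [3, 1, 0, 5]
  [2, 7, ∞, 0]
Closure =
  [0, 5, 4, 9]
  [5, 0, 8, 13]
  [3, 1, 0, 5]
  [2, 7, 6, 0]

This is the Floyd-Warshall all-pairs shortest-path computation. For each intermediate vertex k = 0, 1, …, 3, update dist[i][j] ← min(dist[i][j], dist[i][k] + dist[k][j]). The final matrix gives, for each (i, j), the minimum total weight of any directed path from i to j (possibly empty when i = j).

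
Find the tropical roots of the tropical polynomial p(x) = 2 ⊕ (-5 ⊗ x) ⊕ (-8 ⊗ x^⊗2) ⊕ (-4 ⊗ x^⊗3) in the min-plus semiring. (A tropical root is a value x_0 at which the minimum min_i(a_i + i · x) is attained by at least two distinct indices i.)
Roots: {-4, 3, 7}

Each tropical root is a break point of the lower envelope of the lines y = a_i + i · x (there are 4 lines, with slopes 0, 1, ..., 3). Only the lines that attain the minimum somewhere contribute to roots; other lines are dominated. Here the surviving (envelope) indices are i = 3, i = 2, i = 1, i = 0.
Intersections between consecutive envelope lines give the roots: for adjacent envelope indices i < j the intersection is x = (a_i − a_j) / (j − i). Reading off the sorted break points: {-4, 3, 7}.
Verification: at each break x_0, at least two indices attain the minimum of min_i(a_i + i · x_0).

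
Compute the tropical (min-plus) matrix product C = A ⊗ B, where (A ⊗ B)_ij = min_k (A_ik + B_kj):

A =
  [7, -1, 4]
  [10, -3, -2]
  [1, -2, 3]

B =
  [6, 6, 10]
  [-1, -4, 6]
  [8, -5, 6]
A ⊗ B =
  [-2, -5, 5]
  [-4, -7, 3]
  [-3, -6, 4]

Apply the min-plus product entry-by-entry:
  C[0][0] = min over k of (A[0][0] + B[0][0] = 7 + 6 = 13, A[0][1] + B[1][0] = -1 + -1 = -2, A[0][2] + B[2][0] = 4 + 8 = 12) = -2 (attained at k = 1)
  C[0][1] = min over k of (A[0][0] + B[0][1] = 7 + 6 = 13, A[0][1] + B[1][1] = -1 + -4 = -5, A[0][2] + B[2][1] = 4 + -5 = -1) = -5 (attained at k = 1)
  C[0][2] = min over k of (A[0][0] + B[0][2] = 7 + 10 = 17, A[0][1] + B[1][2] = -1 + 6 = 5, A[0][2] + B[2][2] = 4 + 6 = 10) = 5 (attained at k = 1)
  C[1][0] = min over k of (A[1][0] + B[0][0] = 10 + 6 = 16, A[1][1] + B[1][0] = -3 + -1 = -4, A[1][2] + B[2][0] = -2 + 8 = 6) = -4 (attained at k = 1)
  C[1][1] = min over k of (A[1][0] + B[0][1] = 10 + 6 = 16, A[1][1] + B[1][1] = -3 + -4 = -7, A[1][2] + B[2][1] = -2 + -5 = -7) = -7 (attained at k = 1)
  C[1][2] = min over k of (A[1][0] + B[0][2] = 10 + 10 = 20, A[1][1] + B[1][2] = -3 + 6 = 3, A[1][2] + B[2][2] = -2 + 6 = 4) = 3 (attained at k = 1)
  C[2][0] = min over k of (A[2][0] + B[0][0] = 1 + 6 = 7, A[2][1] + B[1][0] = -2 + -1 = -3, A[2][2] + B[2][0] = 3 + 8 = 11) = -3 (attained at k = 1)
  C[2][1] = min over k of (A[2][0] + B[0][1] = 1 + 6 = 7, A[2][1] + B[1][1] = -2 + -4 = -6, A[2][2] + B[2][1] = 3 + -5 = -2) = -6 (attained at k = 1)
  C[2][2] = min over k of (A[2][0] + B[0][2] = 1 + 10 = 11, A[2][1] + B[1][2] = -2 + 6 = 4, A[2][2] + B[2][2] = 3 + 6 = 9) = 4 (attained at k = 1)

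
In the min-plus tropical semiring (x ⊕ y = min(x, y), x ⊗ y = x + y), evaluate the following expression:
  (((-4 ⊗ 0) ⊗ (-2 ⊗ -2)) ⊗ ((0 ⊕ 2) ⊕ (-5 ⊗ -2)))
(((-4 ⊗ 0) ⊗ (-2 ⊗ -2)) ⊗ ((0 ⊕ 2) ⊕ (-5 ⊗ -2))) = -15

Expand innermost to outermost. Recall ⊕ takes the minimum of its arguments and ⊗ takes their sum. Working out the expression (((-4 ⊗ 0) ⊗ (-2 ⊗ -2)) ⊗ ((0 ⊕ 2) ⊕ (-5 ⊗ -2))) gives -15.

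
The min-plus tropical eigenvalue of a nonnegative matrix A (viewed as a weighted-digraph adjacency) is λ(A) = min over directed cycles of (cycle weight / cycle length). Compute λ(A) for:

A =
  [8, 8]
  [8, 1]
λ(A) = 1

Enumerate directed cycles and compute their means (weight / length). Sample:
  cycle 0 → 0: weight = 8, length = 1, mean = 8/1 ≈ 8.000
  cycle 1 → 1: weight = 1, length = 1, mean = 1/1 ≈ 1.000
  cycle 0 → 1 → 0: weight = 16, length = 2, mean = 16/2 ≈ 8.000
  cycle 1 → 0 → 1: weight = 16, length = 2, mean = 16/2 ≈ 8.000
Minimum mean = 1.000, attained e.g. along the cycle 1 → 1 with weight 1 and length 1. So λ(A) = 1/1 = 1.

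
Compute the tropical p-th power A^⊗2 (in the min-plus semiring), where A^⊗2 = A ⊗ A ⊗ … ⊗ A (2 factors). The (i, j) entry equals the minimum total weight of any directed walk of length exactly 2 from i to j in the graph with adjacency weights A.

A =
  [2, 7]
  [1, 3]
A^⊗2 =
  [4, 9]
  [3, 6]

Each entry (A^⊗2)_ij equals the minimum over all length-2 walks i = v_0 → v_1 → … → v_2 = j of Σ_t A[v_t][v_{t+1}]. For example, for (i, j) = (0, 1) we minimise over 2 possible intermediate vertex sequences; the minimum is 9, attained along the walk 0 → 0 → 1.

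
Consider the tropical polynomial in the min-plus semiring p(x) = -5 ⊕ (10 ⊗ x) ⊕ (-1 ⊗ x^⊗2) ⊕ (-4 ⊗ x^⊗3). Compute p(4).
p(4) = -5

A tropical monomial a ⊗ x^⊗i evaluates to a + i · x. Evaluating each term at x = 4:
  Term 0 contributes -5 + 0 · 4 = -5
  Term 1 contributes 10 + 1 · 4 = 14
  Term 2 contributes -1 + 2 · 4 = 7
  Term 3 contributes -4 + 3 · 4 = 8
p(4) = ⊕ of these = min[-5, 14, 7, 8] = -5.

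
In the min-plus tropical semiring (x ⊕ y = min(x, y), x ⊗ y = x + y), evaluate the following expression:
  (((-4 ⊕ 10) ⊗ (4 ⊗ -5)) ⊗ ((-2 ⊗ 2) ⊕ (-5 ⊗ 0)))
(((-4 ⊕ 10) ⊗ (4 ⊗ -5)) ⊗ ((-2 ⊗ 2) ⊕ (-5 ⊗ 0))) = -10

Expand innermost to outermost. Recall ⊕ takes the minimum of its arguments and ⊗ takes their sum. Working out the expression (((-4 ⊕ 10) ⊗ (4 ⊗ -5)) ⊗ ((-2 ⊗ 2) ⊕ (-5 ⊗ 0))) gives -10.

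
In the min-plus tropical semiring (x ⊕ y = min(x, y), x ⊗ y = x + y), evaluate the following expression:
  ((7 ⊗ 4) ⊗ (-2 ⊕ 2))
((7 ⊗ 4) ⊗ (-2 ⊕ 2)) = 9

Expand innermost to outermost. Recall ⊕ takes the minimum of its arguments and ⊗ takes their sum. Working out the expression ((7 ⊗ 4) ⊗ (-2 ⊕ 2)) gives 9.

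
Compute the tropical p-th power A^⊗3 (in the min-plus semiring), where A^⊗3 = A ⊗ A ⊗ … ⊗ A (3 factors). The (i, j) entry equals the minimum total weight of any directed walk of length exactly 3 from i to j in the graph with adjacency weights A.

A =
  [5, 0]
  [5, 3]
A^⊗3 =
  [8, 5]
  [10, 8]

Each entry (A^⊗3)_ij equals the minimum over all length-3 walks i = v_0 → v_1 → … → v_3 = j of Σ_t A[v_t][v_{t+1}]. For example, for (i, j) = (0, 1) we minimise over 4 possible intermediate vertex sequences; the minimum is 5, attained along the walk 0 → 1 → 0 → 1.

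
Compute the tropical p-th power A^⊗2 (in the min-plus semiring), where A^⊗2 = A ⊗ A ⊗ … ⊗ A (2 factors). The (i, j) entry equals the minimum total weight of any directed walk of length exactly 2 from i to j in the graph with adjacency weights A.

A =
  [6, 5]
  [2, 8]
A^⊗2 =
  [7, 11]
  [8, 7]

Each entry (A^⊗2)_ij equals the minimum over all length-2 walks i = v_0 → v_1 → … → v_2 = j of Σ_t A[v_t][v_{t+1}]. For example, for (i, j) = (0, 1) we minimise over 2 possible intermediate vertex sequences; the minimum is 11, attained along the walk 0 → 0 → 1.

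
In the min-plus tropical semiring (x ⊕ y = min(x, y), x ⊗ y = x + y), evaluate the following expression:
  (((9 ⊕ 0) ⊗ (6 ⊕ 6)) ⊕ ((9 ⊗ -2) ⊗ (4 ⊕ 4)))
(((9 ⊕ 0) ⊗ (6 ⊕ 6)) ⊕ ((9 ⊗ -2) ⊗ (4 ⊕ 4))) = 6

Expand innermost to outermost. Recall ⊕ takes the minimum of its arguments and ⊗ takes their sum. Working out the expression (((9 ⊕ 0) ⊗ (6 ⊕ 6)) ⊕ ((9 ⊗ -2) ⊗ (4 ⊕ 4))) gives 6.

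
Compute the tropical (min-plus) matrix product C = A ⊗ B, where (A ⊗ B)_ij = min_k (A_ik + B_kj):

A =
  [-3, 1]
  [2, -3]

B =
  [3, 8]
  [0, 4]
A ⊗ B =
  [0, 5]
  [-3, 1]

Apply the min-plus product entry-by-entry:
  C[0][0] = min over k of (A[0][0] + B[0][0] = -3 + 3 = 0, A[0][1] + B[1][0] = 1 + 0 = 1) = 0 (attained at k = 0)
  C[0][1] = min over k of (A[0][0] + B[0][1] = -3 + 8 = 5, A[0][1] + B[1][1] = 1 + 4 = 5) = 5 (attained at k = 0)
  C[1][0] = min over k of (A[1][0] + B[0][0] = 2 + 3 = 5, A[1][1] + B[1][0] = -3 + 0 = -3) = -3 (attained at k = 1)
  C[1][1] = min over k of (A[1][0] + B[0][1] = 2 + 8 = 10, A[1][1] + B[1][1] = -3 + 4 = 1) = 1 (attained at k = 1)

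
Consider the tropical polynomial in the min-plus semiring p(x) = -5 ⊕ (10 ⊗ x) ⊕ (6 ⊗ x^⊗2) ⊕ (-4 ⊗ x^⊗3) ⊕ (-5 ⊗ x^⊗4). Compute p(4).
p(4) = -5

A tropical monomial a ⊗ x^⊗i evaluates to a + i · x. Evaluating each term at x = 4:
  Term 0 contributes -5 + 0 · 4 = -5
  Term 1 contributes 10 + 1 · 4 = 14
  Term 2 contributes 6 + 2 · 4 = 14
  Term 3 contributes -4 + 3 · 4 = 8
  Term 4 contributes -5 + 4 · 4 = 11
p(4) = ⊕ of these = min[-5, 14, 14, 8, 11] = -5.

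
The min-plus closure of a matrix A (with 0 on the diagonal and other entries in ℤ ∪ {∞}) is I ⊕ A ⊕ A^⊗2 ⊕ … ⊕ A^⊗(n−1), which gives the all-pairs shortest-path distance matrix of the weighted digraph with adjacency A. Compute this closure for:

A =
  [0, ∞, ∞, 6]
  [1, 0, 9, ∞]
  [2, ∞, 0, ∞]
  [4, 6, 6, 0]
Closure =
  [0, 12, 12, 6]
  [1, 0, 9, 7]
  [2, 14, 0, 8]
  [4, 6, 6, 0]

This is the Floyd-Warshall all-pairs shortest-path computation. For each intermediate vertex k = 0, 1, …, 3, update dist[i][j] ← min(dist[i][j], dist[i][k] + dist[k][j]). The final matrix gives, for each (i, j), the minimum total weight of any directed path from i to j (possibly empty when i = j).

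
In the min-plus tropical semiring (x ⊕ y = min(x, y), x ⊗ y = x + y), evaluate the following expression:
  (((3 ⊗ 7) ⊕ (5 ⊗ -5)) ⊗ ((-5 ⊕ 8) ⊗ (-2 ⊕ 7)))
(((3 ⊗ 7) ⊕ (5 ⊗ -5)) ⊗ ((-5 ⊕ 8) ⊗ (-2 ⊕ 7))) = -7

Expand innermost to outermost. Recall ⊕ takes the minimum of its arguments and ⊗ takes their sum. Working out the expression (((3 ⊗ 7) ⊕ (5 ⊗ -5)) ⊗ ((-5 ⊕ 8) ⊗ (-2 ⊕ 7))) gives -7.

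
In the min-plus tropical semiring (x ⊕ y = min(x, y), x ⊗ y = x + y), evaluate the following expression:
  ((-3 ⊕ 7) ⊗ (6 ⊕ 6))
((-3 ⊕ 7) ⊗ (6 ⊕ 6)) = 3

Expand innermost to outermost. Recall ⊕ takes the minimum of its arguments and ⊗ takes their sum. Working out the expression ((-3 ⊕ 7) ⊗ (6 ⊕ 6)) gives 3.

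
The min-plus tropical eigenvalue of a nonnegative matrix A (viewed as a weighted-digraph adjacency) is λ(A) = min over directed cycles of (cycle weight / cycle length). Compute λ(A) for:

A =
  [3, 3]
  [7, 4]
λ(A) = 3

Enumerate directed cycles and compute their means (weight / length). Sample:
  cycle 0 → 0: weight = 3, length = 1, mean = 3/1 ≈ 3.000
  cycle 1 → 1: weight = 4, length = 1, mean = 4/1 ≈ 4.000
  cycle 0 → 1 → 0: weight = 10, length = 2, mean = 10/2 ≈ 5.000
  cycle 1 → 0 → 1: weight = 10, length = 2, mean = 10/2 ≈ 5.000
Minimum mean = 3.000, attained e.g. along the cycle 0 → 0 with weight 3 and length 1. So λ(A) = 3/1 = 3.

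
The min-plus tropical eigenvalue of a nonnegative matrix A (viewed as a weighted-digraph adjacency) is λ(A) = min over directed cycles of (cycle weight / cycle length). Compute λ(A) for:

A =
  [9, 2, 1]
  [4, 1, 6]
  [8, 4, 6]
λ(A) = 1

Enumerate directed cycles and compute their means (weight / length). Sample:
  cycle 0 → 0: weight = 9, length = 1, mean = 9/1 ≈ 9.000
  cycle 1 → 1: weight = 1, length = 1, mean = 1/1 ≈ 1.000
  cycle 2 → 2: weight = 6, length = 1, mean = 6/1 ≈ 6.000
  cycle 0 → 1 → 0: weight = 6, length = 2, mean = 6/2 ≈ 3.000
  cycle 0 → 2 → 0: weight = 9, length = 2, mean = 9/2 ≈ 4.500
  cycle 1 → 0 → 1: weight = 6, length = 2, mean = 6/2 ≈ 3.000
Minimum mean = 1.000, attained e.g. along the cycle 1 → 1 with weight 1 and length 1. So λ(A) = 1/1 = 1.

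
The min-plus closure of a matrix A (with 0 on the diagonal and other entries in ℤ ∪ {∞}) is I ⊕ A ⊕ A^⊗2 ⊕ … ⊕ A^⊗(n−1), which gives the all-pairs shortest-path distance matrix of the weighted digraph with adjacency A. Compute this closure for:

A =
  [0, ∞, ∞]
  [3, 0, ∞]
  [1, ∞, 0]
Closure =
  [0, ∞, ∞]
  [3, 0, ∞]
  [1, ∞, 0]

This is the Floyd-Warshall all-pairs shortest-path computation. For each intermediate vertex k = 0, 1, …, 2, update dist[i][j] ← min(dist[i][j], dist[i][k] + dist[k][j]). The final matrix gives, for each (i, j), the minimum total weight of any directed path from i to j (possibly empty when i = j).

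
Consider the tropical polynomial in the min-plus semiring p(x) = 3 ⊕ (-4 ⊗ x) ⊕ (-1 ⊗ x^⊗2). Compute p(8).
p(8) = 3

A tropical monomial a ⊗ x^⊗i evaluates to a + i · x. Evaluating each term at x = 8:
  Term 0 contributes 3 + 0 · 8 = 3
  Term 1 contributes -4 + 1 · 8 = 4
  Term 2 contributes -1 + 2 · 8 = 15
p(8) = ⊕ of these = min[3, 4, 15] = 3.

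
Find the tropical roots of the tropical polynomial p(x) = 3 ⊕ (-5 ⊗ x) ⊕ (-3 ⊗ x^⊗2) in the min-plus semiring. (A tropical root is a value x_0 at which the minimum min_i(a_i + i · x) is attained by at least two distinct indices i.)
Roots: {-2, 8}

Each tropical root is a break point of the lower envelope of the lines y = a_i + i · x (there are 3 lines, with slopes 0, 1, ..., 2). Only the lines that attain the minimum somewhere contribute to roots; other lines are dominated. Here the surviving (envelope) indices are i = 2, i = 1, i = 0.
Intersections between consecutive envelope lines give the roots: for adjacent envelope indices i < j the intersection is x = (a_i − a_j) / (j − i). Reading off the sorted break points: {-2, 8}.
Verification: at each break x_0, at least two indices attain the minimum of min_i(a_i + i · x_0).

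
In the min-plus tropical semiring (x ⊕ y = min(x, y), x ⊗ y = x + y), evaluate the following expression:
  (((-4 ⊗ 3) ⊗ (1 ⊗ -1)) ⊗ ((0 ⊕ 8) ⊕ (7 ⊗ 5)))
(((-4 ⊗ 3) ⊗ (1 ⊗ -1)) ⊗ ((0 ⊕ 8) ⊕ (7 ⊗ 5))) = -1

Expand innermost to outermost. Recall ⊕ takes the minimum of its arguments and ⊗ takes their sum. Working out the expression (((-4 ⊗ 3) ⊗ (1 ⊗ -1)) ⊗ ((0 ⊕ 8) ⊕ (7 ⊗ 5))) gives -1.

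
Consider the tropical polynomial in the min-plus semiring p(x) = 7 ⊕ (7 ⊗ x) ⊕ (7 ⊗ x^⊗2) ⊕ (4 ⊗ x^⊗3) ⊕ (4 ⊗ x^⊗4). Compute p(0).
p(0) = 4

A tropical monomial a ⊗ x^⊗i evaluates to a + i · x. Evaluating each term at x = 0:
  Term 0 contributes 7 + 0 · 0 = 7
  Term 1 contributes 7 + 1 · 0 = 7
  Term 2 contributes 7 + 2 · 0 = 7
  Term 3 contributes 4 + 3 · 0 = 4
  Term 4 contributes 4 + 4 · 0 = 4
p(0) = ⊕ of these = min[7, 7, 7, 4, 4] = 4.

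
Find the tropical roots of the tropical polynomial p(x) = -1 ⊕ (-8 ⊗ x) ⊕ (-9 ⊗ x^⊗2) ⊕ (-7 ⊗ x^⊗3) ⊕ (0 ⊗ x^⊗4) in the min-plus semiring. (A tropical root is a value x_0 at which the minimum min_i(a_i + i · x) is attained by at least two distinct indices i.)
Roots: {-7, -2, 1, 7}

Each tropical root is a break point of the lower envelope of the lines y = a_i + i · x (there are 5 lines, with slopes 0, 1, ..., 4). Only the lines that attain the minimum somewhere contribute to roots; other lines are dominated. Here the surviving (envelope) indices are i = 4, i = 3, i = 2, i = 1, i = 0.
Intersections between consecutive envelope lines give the roots: for adjacent envelope indices i < j the intersection is x = (a_i − a_j) / (j − i). Reading off the sorted break points: {-7, -2, 1, 7}.
Verification: at each break x_0, at least two indices attain the minimum of min_i(a_i + i · x_0).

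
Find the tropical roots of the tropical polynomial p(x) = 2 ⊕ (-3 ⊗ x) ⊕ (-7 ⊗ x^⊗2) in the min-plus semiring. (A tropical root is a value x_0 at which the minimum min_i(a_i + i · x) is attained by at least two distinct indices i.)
Roots: {4, 5}

Each tropical root is a break point of the lower envelope of the lines y = a_i + i · x (there are 3 lines, with slopes 0, 1, ..., 2). Only the lines that attain the minimum somewhere contribute to roots; other lines are dominated. Here the surviving (envelope) indices are i = 2, i = 1, i = 0.
Intersections between consecutive envelope lines give the roots: for adjacent envelope indices i < j the intersection is x = (a_i − a_j) / (j − i). Reading off the sorted break points: {4, 5}.
Verification: at each break x_0, at least two indices attain the minimum of min_i(a_i + i · x_0).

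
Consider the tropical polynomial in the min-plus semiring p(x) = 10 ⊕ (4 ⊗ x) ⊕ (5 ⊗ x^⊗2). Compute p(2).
p(2) = 6

A tropical monomial a ⊗ x^⊗i evaluates to a + i · x. Evaluating each term at x = 2:
  Term 0 contributes 10 + 0 · 2 = 10
  Term 1 contributes 4 + 1 · 2 = 6
  Term 2 contributes 5 + 2 · 2 = 9
p(2) = ⊕ of these = min[10, 6, 9] = 6.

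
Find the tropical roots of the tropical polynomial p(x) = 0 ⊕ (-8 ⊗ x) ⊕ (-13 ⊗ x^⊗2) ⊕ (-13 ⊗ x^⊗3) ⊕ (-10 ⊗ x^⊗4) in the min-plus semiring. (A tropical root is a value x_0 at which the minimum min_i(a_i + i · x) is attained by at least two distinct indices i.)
Roots: {-3, 0, 5, 8}

Each tropical root is a break point of the lower envelope of the lines y = a_i + i · x (there are 5 lines, with slopes 0, 1, ..., 4). Only the lines that attain the minimum somewhere contribute to roots; other lines are dominated. Here the surviving (envelope) indices are i = 4, i = 3, i = 2, i = 1, i = 0.
Intersections between consecutive envelope lines give the roots: for adjacent envelope indices i < j the intersection is x = (a_i − a_j) / (j − i). Reading off the sorted break points: {-3, 0, 5, 8}.
Verification: at each break x_0, at least two indices attain the minimum of min_i(a_i + i · x_0).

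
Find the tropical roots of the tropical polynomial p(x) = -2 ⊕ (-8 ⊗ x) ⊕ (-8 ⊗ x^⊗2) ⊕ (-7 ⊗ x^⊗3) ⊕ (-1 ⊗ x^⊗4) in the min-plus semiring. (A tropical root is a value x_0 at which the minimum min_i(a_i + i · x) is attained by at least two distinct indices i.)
Roots: {-6, -1, 0, 6}

Each tropical root is a break point of the lower envelope of the lines y = a_i + i · x (there are 5 lines, with slopes 0, 1, ..., 4). Only the lines that attain the minimum somewhere contribute to roots; other lines are dominated. Here the surviving (envelope) indices are i = 4, i = 3, i = 2, i = 1, i = 0.
Intersections between consecutive envelope lines give the roots: for adjacent envelope indices i < j the intersection is x = (a_i − a_j) / (j − i). Reading off the sorted break points: {-6, -1, 0, 6}.
Verification: at each break x_0, at least two indices attain the minimum of min_i(a_i + i · x_0).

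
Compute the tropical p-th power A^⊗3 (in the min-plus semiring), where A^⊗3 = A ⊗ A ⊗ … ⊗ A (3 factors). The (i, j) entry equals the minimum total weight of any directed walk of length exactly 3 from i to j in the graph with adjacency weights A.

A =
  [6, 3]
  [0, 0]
A^⊗3 =
  [3, 3]
  [0, 0]

Each entry (A^⊗3)_ij equals the minimum over all length-3 walks i = v_0 → v_1 → … → v_3 = j of Σ_t A[v_t][v_{t+1}]. For example, for (i, j) = (0, 1) we minimise over 4 possible intermediate vertex sequences; the minimum is 3, attained along the walk 0 → 1 → 1 → 1.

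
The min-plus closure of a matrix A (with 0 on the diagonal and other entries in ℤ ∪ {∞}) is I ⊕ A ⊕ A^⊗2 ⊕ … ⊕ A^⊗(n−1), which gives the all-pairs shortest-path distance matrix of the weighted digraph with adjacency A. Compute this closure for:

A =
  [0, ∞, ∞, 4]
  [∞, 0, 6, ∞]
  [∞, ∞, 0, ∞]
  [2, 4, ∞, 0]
Closure =
  [0, 8, 14, 4]
  [∞, 0, 6, ∞]
  [∞, ∞, 0, ∞]
  [2, 4, 10, 0]

This is the Floyd-Warshall all-pairs shortest-path computation. For each intermediate vertex k = 0, 1, …, 3, update dist[i][j] ← min(dist[i][j], dist[i][k] + dist[k][j]). The final matrix gives, for each (i, j), the minimum total weight of any directed path from i to j (possibly empty when i = j).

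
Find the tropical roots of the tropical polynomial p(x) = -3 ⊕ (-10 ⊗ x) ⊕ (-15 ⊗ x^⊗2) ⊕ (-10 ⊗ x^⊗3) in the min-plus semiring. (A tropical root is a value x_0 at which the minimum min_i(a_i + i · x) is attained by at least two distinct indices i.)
Roots: {-5, 5, 7}

Each tropical root is a break point of the lower envelope of the lines y = a_i + i · x (there are 4 lines, with slopes 0, 1, ..., 3). Only the lines that attain the minimum somewhere contribute to roots; other lines are dominated. Here the surviving (envelope) indices are i = 3, i = 2, i = 1, i = 0.
Intersections between consecutive envelope lines give the roots: for adjacent envelope indices i < j the intersection is x = (a_i − a_j) / (j − i). Reading off the sorted break points: {-5, 5, 7}.
Verification: at each break x_0, at least two indices attain the minimum of min_i(a_i + i · x_0).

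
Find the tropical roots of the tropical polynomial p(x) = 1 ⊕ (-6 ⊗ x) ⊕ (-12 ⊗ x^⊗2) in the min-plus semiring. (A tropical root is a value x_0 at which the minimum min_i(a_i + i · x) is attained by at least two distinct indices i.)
Roots: {6, 7}

Each tropical root is a break point of the lower envelope of the lines y = a_i + i · x (there are 3 lines, with slopes 0, 1, ..., 2). Only the lines that attain the minimum somewhere contribute to roots; other lines are dominated. Here the surviving (envelope) indices are i = 2, i = 1, i = 0.
Intersections between consecutive envelope lines give the roots: for adjacent envelope indices i < j the intersection is x = (a_i − a_j) / (j − i). Reading off the sorted break points: {6, 7}.
Verification: at each break x_0, at least two indices attain the minimum of min_i(a_i + i · x_0).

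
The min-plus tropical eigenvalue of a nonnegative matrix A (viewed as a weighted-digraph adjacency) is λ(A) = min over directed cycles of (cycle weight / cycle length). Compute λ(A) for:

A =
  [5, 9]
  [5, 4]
λ(A) = 4

Enumerate directed cycles and compute their means (weight / length). Sample:
  cycle 0 → 0: weight = 5, length = 1, mean = 5/1 ≈ 5.000
  cycle 1 → 1: weight = 4, length = 1, mean = 4/1 ≈ 4.000
  cycle 0 → 1 → 0: weight = 14, length = 2, mean = 14/2 ≈ 7.000
  cycle 1 → 0 → 1: weight = 14, length = 2, mean = 14/2 ≈ 7.000
Minimum mean = 4.000, attained e.g. along the cycle 1 → 1 with weight 4 and length 1. So λ(A) = 4/1 = 4.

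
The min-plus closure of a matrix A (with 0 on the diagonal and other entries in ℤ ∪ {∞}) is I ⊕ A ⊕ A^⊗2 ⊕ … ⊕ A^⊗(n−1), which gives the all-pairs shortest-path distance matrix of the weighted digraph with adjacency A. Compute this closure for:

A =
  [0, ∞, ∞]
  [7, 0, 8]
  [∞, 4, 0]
Closure =
  [0, ∞, ∞]
  [7, 0, 8]
  [11, 4, 0]

This is the Floyd-Warshall all-pairs shortest-path computation. For each intermediate vertex k = 0, 1, …, 2, update dist[i][j] ← min(dist[i][j], dist[i][k] + dist[k][j]). The final matrix gives, for each (i, j), the minimum total weight of any directed path from i to j (possibly empty when i = j).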